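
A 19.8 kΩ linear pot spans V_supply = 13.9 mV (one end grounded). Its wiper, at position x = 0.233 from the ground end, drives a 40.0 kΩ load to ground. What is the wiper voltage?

The pot divides into 15.19 kΩ above the wiper and 4.613 kΩ below.
Lower segment in parallel with the load: 4.613 ‖ 40.0 = 4.136 kΩ.
Loaded-divider output: V_out = 13.9 × 0.2141 = 2.975 mV.

V_out ≈ 2.98 mV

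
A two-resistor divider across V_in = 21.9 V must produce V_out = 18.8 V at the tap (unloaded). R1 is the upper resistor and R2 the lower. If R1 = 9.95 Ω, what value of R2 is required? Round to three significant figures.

R2 ≈ 60.3 Ω

V_out/V_in = R2/(R1+R2) = 0.8584.
So R2 = R1 · V_out/(V_in − V_out) = 9.95 × 18.8/(21.9 − 18.8) = 9.95 × 6.065 = 60.34 Ω.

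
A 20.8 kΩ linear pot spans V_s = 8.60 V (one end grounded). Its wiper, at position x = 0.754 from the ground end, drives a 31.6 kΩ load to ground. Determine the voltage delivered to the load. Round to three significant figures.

Split the track: R_lower = x·R_p = 15.68 kΩ, R_upper = (1−x)·R_p = 5.117 kΩ.
R_L loads the lower segment: effective lower R = 10.48 kΩ.
Then V_out = V_s · 10.48/(5.117 + 10.48) = 5.779 V.
(Unloaded: V_out = x·V_s = 6.48 V.)

V_out ≈ 5.78 V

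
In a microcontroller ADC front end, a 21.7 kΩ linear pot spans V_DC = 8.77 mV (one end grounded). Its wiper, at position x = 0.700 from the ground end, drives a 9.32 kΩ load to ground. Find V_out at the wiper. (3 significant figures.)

V_out ≈ 4.12 mV

The pot divides into 6.510 kΩ above the wiper and 15.19 kΩ below.
(x·R_p) ‖ R_L = 5.776 kΩ.
V_out = 8.77 × 5.776/(6.510 + 5.776) = 4.123 mV.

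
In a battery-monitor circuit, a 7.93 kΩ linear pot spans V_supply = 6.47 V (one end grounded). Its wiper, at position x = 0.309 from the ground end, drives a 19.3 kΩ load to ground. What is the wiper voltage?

Lower segment x·R_p = 2.450 kΩ; upper segment (1−x)·R_p = 5.480 kΩ.
R_L loads the lower segment: effective lower R = 2.174 kΩ.
Then V_out = V_supply · 2.174/(5.480 + 2.174) = 1.838 V.
(Unloaded: V_out = x·V_supply = 2.00 V.)

V_out ≈ 1.84 V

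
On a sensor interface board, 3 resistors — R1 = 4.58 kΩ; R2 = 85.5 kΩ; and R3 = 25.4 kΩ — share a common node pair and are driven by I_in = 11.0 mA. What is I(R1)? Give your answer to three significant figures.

Total conductance ΣG = 1/4.58 + 1/85.5 + 1/25.4 = 0.2694 (units of 1/kΩ).
Current divider: I(R1) = I_in · G_k/ΣG = 11.0 × (0.2183/0.2694) = 11.0 × 0.8105 = 8.915 mA.

I ≈ 8.91 mA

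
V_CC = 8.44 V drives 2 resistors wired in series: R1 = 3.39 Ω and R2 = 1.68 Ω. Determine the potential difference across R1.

V ≈ 5.64 V

Total series resistance ΣR = 3.39 + 1.68 = 5.070 Ω.
By the voltage-divider rule, V = 8.44 × 3.390/5.070 = 5.643 V.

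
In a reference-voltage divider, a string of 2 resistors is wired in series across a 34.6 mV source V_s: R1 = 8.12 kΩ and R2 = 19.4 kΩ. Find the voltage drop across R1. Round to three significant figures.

V ≈ 10.2 mV

Total series resistance ΣR = 8.12 + 19.4 = 27.52 kΩ.
V = V_s · R/ΣR = 34.6 × 0.2951 = 10.21 mV.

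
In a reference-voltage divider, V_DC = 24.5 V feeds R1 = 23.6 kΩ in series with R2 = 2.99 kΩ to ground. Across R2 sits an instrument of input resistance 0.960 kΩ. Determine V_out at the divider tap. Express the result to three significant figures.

First combine the lower leg with the load: R2 ‖ R_L = 0.7267 kΩ.
Voltage divider with the loaded lower leg: V_out = 24.5 × 0.7267/(23.6 + 0.7267) = 24.5 × 0.02987 = 0.7319 V.

V_out ≈ 0.732 V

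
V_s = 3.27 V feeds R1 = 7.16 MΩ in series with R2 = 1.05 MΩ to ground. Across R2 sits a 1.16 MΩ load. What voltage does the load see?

First combine the lower leg with the load: R2 ‖ R_L = 0.5511 MΩ.
Voltage divider with the loaded lower leg: V_out = 3.27 × 0.5511/(7.16 + 0.5511) = 3.27 × 0.07147 = 0.2337 V.

V_out ≈ 0.234 V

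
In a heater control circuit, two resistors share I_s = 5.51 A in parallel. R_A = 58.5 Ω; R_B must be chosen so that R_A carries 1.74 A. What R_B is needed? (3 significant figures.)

The fraction through R_A equals R_B/(R_A+R_B).
With f = 0.3158, R_B = R_A · f/(1−f) = 58.5 × 0.4615 = 27.00 Ω.

R_B ≈ 27.0 Ω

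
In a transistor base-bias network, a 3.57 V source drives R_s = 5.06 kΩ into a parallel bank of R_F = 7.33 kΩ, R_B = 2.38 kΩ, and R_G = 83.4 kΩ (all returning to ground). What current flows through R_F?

Parallel bank: R_p = 1/(1/7.33 + 1/2.38 + 1/83.4) = 1.759 kΩ.
V_A by voltage divider: V_A = 3.57 × 1.759/(5.06 + 1.759) = 0.9208 V.
I(R_F) = V_A / R_F = 0.9208/7.33 = 0.1256 mA.

I ≈ 0.126 mA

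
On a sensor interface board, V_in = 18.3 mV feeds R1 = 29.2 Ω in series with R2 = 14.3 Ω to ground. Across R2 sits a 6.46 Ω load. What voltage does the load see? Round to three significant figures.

The load sits in parallel with R2, giving an effective lower resistance R2' = R2·R_L/(R2+R_L) = 4.450 Ω.
Then V_out = V_in · R2'/(R1 + R2') = 18.3 × 4.450/33.65 = 2.420 mV.
(Unloaded it would be 6.02 mV; the load pulls it down.)

V_out ≈ 2.42 mV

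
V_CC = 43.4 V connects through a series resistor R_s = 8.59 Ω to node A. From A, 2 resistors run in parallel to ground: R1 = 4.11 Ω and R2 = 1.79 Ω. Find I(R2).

I ≈ 3.07 A

Equivalent of the parallel group: R_p = 1.247 Ω.
Node voltage V_A = V_CC · R_p/(R_s + R_p) = 43.4 × 0.1268 = 5.501 V.
I(R2) = V_A / R2 = 5.501/1.79 = 3.073 A.
(Check via current divider: I_total = 4.412 A; share G_k/ΣG = 0.6966 → same result.)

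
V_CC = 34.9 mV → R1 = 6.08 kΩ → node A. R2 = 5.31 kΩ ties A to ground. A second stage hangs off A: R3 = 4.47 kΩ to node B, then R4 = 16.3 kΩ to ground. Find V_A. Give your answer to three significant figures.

Node A sees R2 in parallel with the series input of stage 2, R3 + R4 = 20.77 kΩ.
Effective lower resistance at A: R2 ‖ 20.77 = 4.229 kΩ.
So V_A = 34.9 × 0.4102 = 14.32 mV.

V_A ≈ 14.3 mV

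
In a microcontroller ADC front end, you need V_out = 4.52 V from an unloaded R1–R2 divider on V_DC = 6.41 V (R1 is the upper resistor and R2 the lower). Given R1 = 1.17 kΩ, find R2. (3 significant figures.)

The divider ratio is R2/(R1+R2) = 4.52/6.41 = 0.7051.
Rearranging, R2 = R1·k/(1−k) = 1.17 × 2.392 = 2.798 kΩ.

R2 ≈ 2.80 kΩ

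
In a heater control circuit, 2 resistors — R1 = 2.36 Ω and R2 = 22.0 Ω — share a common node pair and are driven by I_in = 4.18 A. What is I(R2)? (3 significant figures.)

For two parallel branches, I_k = I_in · (other R)/(sum of R).
I(R2) = 4.18 × 2.36/(2.36 + 22.0) = 4.18 × 0.09688 = 0.4050 A.

I ≈ 0.405 A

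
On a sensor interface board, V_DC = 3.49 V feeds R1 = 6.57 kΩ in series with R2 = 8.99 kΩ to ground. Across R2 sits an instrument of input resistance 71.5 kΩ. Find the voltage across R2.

First combine the lower leg with the load: R2 ‖ R_L = 7.986 kΩ.
Then V_out = V_DC · R2'/(R1 + R2') = 3.49 × 7.986/14.56 = 1.915 V.

V_out ≈ 1.91 V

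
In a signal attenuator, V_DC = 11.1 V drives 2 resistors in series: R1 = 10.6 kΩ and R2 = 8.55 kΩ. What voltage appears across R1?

ΣR = 10.6 + 8.55 = 19.15 kΩ.
Voltage divider: V = V_DC · (10.60 / 19.15) = 11.1 × 0.5535 = 6.144 V.

V ≈ 6.14 V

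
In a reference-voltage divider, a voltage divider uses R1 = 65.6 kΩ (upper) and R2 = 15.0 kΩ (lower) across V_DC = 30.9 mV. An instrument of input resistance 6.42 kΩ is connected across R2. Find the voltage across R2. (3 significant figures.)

V_out ≈ 1.98 mV

The load sits in parallel with R2, giving an effective lower resistance R2' = R2·R_L/(R2+R_L) = 4.496 kΩ.
Then V_out = V_DC · R2'/(R1 + R2') = 30.9 × 4.496/70.10 = 1.982 mV.
(Unloaded it would be 5.75 mV; the load pulls it down.)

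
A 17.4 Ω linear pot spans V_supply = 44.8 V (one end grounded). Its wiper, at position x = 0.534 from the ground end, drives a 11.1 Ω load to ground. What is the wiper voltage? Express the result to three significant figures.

V_out ≈ 17.2 V

Split the track: R_lower = x·R_p = 9.292 Ω, R_upper = (1−x)·R_p = 8.108 Ω.
Lower segment in parallel with the load: 9.292 ‖ 11.1 = 5.058 Ω.
V_out = 44.8 × 5.058/(8.108 + 5.058) = 17.21 V.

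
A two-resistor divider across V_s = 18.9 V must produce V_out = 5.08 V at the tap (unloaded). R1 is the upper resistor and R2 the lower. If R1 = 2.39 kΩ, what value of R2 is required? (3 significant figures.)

R2 ≈ 0.879 kΩ

The divider ratio is R2/(R1+R2) = 5.08/18.9 = 0.2688.
Rearranging, R2 = R1·k/(1−k) = 2.39 × 0.3676 = 0.8785 kΩ.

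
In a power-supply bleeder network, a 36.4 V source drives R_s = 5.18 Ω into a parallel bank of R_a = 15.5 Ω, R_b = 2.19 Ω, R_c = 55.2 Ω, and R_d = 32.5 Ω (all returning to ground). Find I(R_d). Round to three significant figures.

Equivalent of the parallel group: R_p = 1.754 Ω.
V_A by voltage divider: V_A = 36.4 × 1.754/(5.18 + 1.754) = 9.209 V.
Branch current I = V_A/R_d = 9.209/32.5 = 0.2833 A.
(Check via current divider: I_total = 5.249 A; share G_k/ΣG = 0.05398 → same result.)

I ≈ 0.283 A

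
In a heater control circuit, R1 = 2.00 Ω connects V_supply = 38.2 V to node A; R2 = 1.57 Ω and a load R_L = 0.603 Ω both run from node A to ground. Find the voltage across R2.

V_out ≈ 6.83 V

R2 ‖ R_L = (1.57 × 0.603)/(1.57 + 0.603) = 0.4357 Ω.
Now apply the divider: V_out = 38.2 × 0.1789 = 6.833 V.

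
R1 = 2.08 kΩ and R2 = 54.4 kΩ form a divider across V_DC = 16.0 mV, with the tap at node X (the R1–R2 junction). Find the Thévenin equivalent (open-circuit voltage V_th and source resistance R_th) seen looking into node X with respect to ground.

Open-circuit (no load on X): V_th = V_DC · R2/(R1 + R2) = 16.0 × 54.4/(2.080 + 54.4) = 15.41 mV.
With V_DC suppressed (replaced by a short), R_th = R1 ‖ R2 = (2.080 × 54.4)/(2.080 + 54.4) = 2.003 kΩ.

V_th ≈ 15.4 mV, R_th ≈ 2.00 kΩ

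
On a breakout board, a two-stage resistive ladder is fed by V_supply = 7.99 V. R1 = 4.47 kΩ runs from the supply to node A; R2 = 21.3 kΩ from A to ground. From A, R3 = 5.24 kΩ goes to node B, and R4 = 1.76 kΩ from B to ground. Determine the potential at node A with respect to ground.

V_A ≈ 4.32 V

Looking into the second stage from A: R3 + R4 = 7.000 kΩ appears in parallel with R2.
R2 ‖ (R3+R4) = 5.269 kΩ.
First divider: V_A = V_supply · 5.269/(4.47 + 5.269) = 4.323 V.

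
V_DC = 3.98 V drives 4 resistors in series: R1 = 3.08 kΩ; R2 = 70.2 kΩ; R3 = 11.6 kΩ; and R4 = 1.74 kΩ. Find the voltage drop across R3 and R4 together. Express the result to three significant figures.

V ≈ 0.613 V

Total series resistance ΣR = 3.08 + 70.2 + 11.6 + 1.74 = 86.62 kΩ.
R_{R3..R4} = 11.6 + 1.74 = 13.34 kΩ.
V = V_DC · R/ΣR = 3.98 × 0.1540 = 0.6129 V.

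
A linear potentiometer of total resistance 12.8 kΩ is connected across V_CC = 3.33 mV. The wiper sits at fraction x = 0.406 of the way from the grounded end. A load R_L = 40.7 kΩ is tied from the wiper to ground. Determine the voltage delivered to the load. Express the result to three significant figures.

V_out ≈ 1.26 mV

Lower segment x·R_p = 5.197 kΩ; upper segment (1−x)·R_p = 7.603 kΩ.
R_L loads the lower segment: effective lower R = 4.608 kΩ.
Then V_out = V_CC · 4.608/(7.603 + 4.608) = 1.257 mV.
(Unloaded: V_out = x·V_CC = 1.35 mV.)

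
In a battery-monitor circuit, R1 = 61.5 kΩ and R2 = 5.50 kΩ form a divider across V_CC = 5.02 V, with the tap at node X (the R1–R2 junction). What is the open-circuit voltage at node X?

V_th ≈ 0.412 V

Open-circuit (no load on X): V_th = V_CC · R2/(R1 + R2) = 5.02 × 5.50/(61.50 + 5.50) = 0.4121 V.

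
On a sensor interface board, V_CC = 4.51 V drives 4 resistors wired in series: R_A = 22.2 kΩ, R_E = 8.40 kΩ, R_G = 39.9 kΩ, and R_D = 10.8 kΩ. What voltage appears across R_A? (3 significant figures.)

Total series resistance ΣR = 22.2 + 8.40 + 39.9 + 10.8 = 81.30 kΩ.
V = V_CC · R/ΣR = 4.51 × 0.2731 = 1.232 V.

V ≈ 1.23 V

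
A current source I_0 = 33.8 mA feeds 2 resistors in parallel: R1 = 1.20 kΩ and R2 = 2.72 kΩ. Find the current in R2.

For two parallel branches, I_k = I_0 · (other R)/(sum of R).
I(R2) = 33.8 × 1.20/(1.20 + 2.72) = 33.8 × 0.3061 = 10.35 mA.

I ≈ 10.3 mA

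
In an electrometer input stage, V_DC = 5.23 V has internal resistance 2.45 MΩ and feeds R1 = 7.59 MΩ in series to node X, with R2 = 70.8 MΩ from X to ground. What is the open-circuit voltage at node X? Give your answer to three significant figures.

R1' = 2.45 + 7.59 = 10.04 MΩ (source resistance + R1).
With X open, the divider is unloaded: V_th = 5.23 × 70.8/80.84 = 4.580 V.

V_th ≈ 4.58 V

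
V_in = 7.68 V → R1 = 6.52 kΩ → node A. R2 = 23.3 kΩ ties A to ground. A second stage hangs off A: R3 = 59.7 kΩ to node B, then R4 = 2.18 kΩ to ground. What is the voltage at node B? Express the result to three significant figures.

V_B ≈ 0.195 V

Looking into the second stage from A: R3 + R4 = 61.88 kΩ appears in parallel with R2.
Effective lower resistance at A: R2 ‖ 61.88 = 16.93 kΩ.
First divider: V_A = V_in · 16.93/(6.52 + 16.93) = 5.544 V.
Stage 2 is unloaded, so V_B = V_A · R4/(R3+R4) = 5.544 × 2.18/61.88 = 0.1953 V.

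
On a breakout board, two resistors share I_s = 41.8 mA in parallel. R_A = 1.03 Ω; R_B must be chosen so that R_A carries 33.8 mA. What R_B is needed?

The fraction through R_A equals R_B/(R_A+R_B).
33.8/41.8 = R_B/(R_A + R_B) → R_B = R_A · (0.8086)/(1 − 0.8086) = 1.03 × 4.225 = 4.352 Ω.

R_B ≈ 4.35 Ω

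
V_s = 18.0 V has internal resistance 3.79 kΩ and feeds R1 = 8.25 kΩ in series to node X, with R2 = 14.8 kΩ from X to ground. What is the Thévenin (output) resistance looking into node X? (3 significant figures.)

R_th ≈ 6.64 kΩ

R1' = 3.79 + 8.25 = 12.04 kΩ (source resistance + R1).
Looking into X with the source shorted: R_th = R1'·R2/(R1'+R2) = 12.04 × 14.8/26.84 = 6.639 kΩ.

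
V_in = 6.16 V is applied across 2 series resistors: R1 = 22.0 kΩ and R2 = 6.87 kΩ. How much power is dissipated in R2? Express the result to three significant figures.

Series current I = V_in/ΣR = 6.16/28.87 = 0.2134 mA.
P(R2) = I²·R2 = (0.2134)² × 6.87 = 0.3128 mW.

P ≈ 0.313 mW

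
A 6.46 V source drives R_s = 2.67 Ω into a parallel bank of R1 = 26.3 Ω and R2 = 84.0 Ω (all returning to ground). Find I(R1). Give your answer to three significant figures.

Equivalent of the parallel group: R_p = 20.03 Ω.
V_A by voltage divider: V_A = 6.46 × 20.03/(2.67 + 20.03) = 5.700 V.
Branch current I = V_A/R1 = 5.700/26.3 = 0.2167 A.

I ≈ 0.217 A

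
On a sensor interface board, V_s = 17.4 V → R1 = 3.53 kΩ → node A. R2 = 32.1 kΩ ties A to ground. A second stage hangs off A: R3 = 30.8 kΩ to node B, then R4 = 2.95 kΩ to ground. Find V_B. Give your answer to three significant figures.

V_B ≈ 1.25 V

The second stage (R3 + R4 = 33.75 kΩ) loads node A in parallel with R2.
R2 ‖ (R3+R4) = 16.45 kΩ.
V_A = 17.4 × 16.45/(3.53 + 16.45) = 14.33 V.
V_B = V_A × 0.08741 = 1.252 V.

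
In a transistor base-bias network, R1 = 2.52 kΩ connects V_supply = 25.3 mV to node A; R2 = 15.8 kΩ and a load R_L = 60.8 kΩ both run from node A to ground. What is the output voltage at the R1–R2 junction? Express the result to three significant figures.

V_out ≈ 21.1 mV

R2 ‖ R_L = (15.8 × 60.8)/(15.8 + 60.8) = 12.54 kΩ.
Then V_out = V_supply · R2'/(R1 + R2') = 25.3 × 12.54/15.06 = 21.07 mV.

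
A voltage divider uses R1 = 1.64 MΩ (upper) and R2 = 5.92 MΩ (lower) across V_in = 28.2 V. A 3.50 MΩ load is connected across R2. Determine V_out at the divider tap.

R2 ‖ R_L = (5.92 × 3.50)/(5.92 + 3.50) = 2.200 MΩ.
Now apply the divider: V_out = 28.2 × 0.5729 = 16.15 V.

V_out ≈ 16.2 V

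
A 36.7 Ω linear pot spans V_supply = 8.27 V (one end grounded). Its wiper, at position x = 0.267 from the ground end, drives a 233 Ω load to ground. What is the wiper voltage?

V_out ≈ 2.14 V

Lower segment x·R_p = 9.799 Ω; upper segment (1−x)·R_p = 26.90 Ω.
Lower segment in parallel with the load: 9.799 ‖ 233 = 9.403 Ω.
V_out = 8.27 × 9.403/(26.90 + 9.403) = 2.142 V.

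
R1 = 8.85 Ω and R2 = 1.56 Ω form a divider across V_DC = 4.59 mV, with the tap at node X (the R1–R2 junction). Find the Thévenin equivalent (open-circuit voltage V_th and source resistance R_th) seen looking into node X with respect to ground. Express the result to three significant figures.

With X open, the divider is unloaded: V_th = 4.59 × 1.56/10.41 = 0.6878 mV.
Zeroing V_DC shorts the top of R1 to ground, so R_th = R1 ‖ R2 = 1.326 Ω.

V_th ≈ 0.688 mV, R_th ≈ 1.33 Ω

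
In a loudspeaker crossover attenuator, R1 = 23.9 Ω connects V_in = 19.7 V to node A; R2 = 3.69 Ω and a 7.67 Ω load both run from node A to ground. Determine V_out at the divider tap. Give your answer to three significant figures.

V_out ≈ 1.86 V

R2 ‖ R_L = (3.69 × 7.67)/(3.69 + 7.67) = 2.491 Ω.
Now apply the divider: V_out = 19.7 × 0.09440 = 1.860 V.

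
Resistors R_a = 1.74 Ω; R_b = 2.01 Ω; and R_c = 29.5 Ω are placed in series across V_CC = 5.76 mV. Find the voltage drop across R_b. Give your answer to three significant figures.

V ≈ 0.348 mV

Series total: ΣR = 1.74 + 2.01 + 29.5 = 33.25 Ω.
Voltage divider: V = V_CC · (2.010 / 33.25) = 5.76 × 0.06045 = 0.3482 mV.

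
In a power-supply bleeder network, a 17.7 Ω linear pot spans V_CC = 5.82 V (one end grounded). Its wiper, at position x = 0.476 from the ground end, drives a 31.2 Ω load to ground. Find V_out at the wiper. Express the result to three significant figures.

V_out ≈ 2.43 V

Lower segment x·R_p = 8.425 Ω; upper segment (1−x)·R_p = 9.275 Ω.
(x·R_p) ‖ R_L = 6.634 Ω.
Loaded-divider output: V_out = 5.82 × 0.4170 = 2.427 V.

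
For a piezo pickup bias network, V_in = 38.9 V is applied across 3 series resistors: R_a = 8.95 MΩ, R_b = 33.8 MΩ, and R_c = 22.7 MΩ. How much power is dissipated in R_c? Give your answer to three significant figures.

Series current I = V_in/ΣR = 38.9/65.45 = 0.5943 µA.
V(R_c) = I·R = 13.49 V; P = V·I = 13.49 × 0.5943 = 8.019 µW.

P ≈ 8.02 µW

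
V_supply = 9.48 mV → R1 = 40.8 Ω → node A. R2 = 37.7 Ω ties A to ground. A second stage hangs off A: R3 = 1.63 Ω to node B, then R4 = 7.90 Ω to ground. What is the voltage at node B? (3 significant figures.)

The second stage (R3 + R4 = 9.530 Ω) loads node A in parallel with R2.
Effective lower resistance at A: R2 ‖ 9.530 = 7.607 Ω.
V_A = 9.48 × 7.607/(40.8 + 7.607) = 1.490 mV.
V_B = V_A × 0.8290 = 1.235 mV.

V_B ≈ 1.23 mV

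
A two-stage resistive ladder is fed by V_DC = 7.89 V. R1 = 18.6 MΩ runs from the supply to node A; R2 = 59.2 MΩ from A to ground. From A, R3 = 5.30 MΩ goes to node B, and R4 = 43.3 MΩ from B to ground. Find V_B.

The second stage (R3 + R4 = 48.60 MΩ) loads node A in parallel with R2.
R2 ‖ (R3+R4) = 26.69 MΩ.
So V_A = 7.89 × 0.5893 = 4.650 V.
Stage 2 is unloaded, so V_B = V_A · R4/(R3+R4) = 4.650 × 43.3/48.60 = 4.143 V.

V_B ≈ 4.14 V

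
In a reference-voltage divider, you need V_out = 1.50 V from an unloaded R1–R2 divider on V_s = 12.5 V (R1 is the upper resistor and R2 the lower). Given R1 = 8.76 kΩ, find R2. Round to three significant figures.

R2 ≈ 1.19 kΩ

The divider ratio is R2/(R1+R2) = 1.50/12.5 = 0.1200.
Rearranging, R2 = R1·k/(1−k) = 8.76 × 0.1364 = 1.195 kΩ.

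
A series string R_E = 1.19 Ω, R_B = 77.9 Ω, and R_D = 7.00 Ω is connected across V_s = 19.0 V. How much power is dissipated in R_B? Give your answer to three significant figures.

Series current I = V_s/ΣR = 19.0/86.09 = 0.2207 A.
P = I²R = 0.04871 × 77.9 = 3.794 W.

P ≈ 3.79 W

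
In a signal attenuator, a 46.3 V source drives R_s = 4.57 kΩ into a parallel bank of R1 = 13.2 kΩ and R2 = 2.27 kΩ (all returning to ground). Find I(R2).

Combine the parallel branches: R_p = (1/13.2 + 1/2.27)⁻¹ = 1.937 kΩ.
V_A by voltage divider: V_A = 46.3 × 1.937/(4.57 + 1.937) = 13.78 V.
I(R2) = V_A / R2 = 13.78/2.27 = 6.071 mA.
(Check via current divider: I_total = 7.116 mA; share G_k/ΣG = 0.8533 → same result.)

I ≈ 6.07 mA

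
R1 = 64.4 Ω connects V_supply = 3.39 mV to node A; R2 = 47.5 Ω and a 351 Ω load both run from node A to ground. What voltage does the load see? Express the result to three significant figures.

V_out ≈ 1.34 mV

R2 ‖ R_L = (47.5 × 351)/(47.5 + 351) = 41.84 Ω.
Voltage divider with the loaded lower leg: V_out = 3.39 × 41.84/(64.4 + 41.84) = 3.39 × 0.3938 = 1.335 mV.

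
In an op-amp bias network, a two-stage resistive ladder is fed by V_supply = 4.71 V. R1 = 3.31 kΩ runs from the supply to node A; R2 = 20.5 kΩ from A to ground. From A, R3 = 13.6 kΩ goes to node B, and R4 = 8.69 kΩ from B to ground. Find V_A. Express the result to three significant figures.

V_A ≈ 3.60 V

The second stage (R3 + R4 = 22.29 kΩ) loads node A in parallel with R2.
Effective lower resistance at A: R2 ‖ 22.29 = 10.68 kΩ.
So V_A = 4.71 × 0.7634 = 3.596 V.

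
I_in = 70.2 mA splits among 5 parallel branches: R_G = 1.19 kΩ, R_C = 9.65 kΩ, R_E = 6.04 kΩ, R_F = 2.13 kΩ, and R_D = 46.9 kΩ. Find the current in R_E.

I ≈ 7.26 mA

Total conductance ΣG = 1/1.19 + 1/9.65 + 1/6.04 + 1/2.13 + 1/46.9 = 1.600 (units of 1/kΩ).
R_E takes the fraction G_k/ΣG = 0.1656/1.600 = 0.1035, so I = 70.2 × 0.1035 = 7.263 mA.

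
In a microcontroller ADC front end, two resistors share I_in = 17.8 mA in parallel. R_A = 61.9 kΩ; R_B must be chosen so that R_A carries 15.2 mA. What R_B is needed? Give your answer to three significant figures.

R_B ≈ 362 kΩ

Two-branch current divider: I_A = I_in · R_B/(R_A + R_B).
With f = 0.8539, R_B = R_A · f/(1−f) = 61.9 × 5.846 = 361.9 kΩ.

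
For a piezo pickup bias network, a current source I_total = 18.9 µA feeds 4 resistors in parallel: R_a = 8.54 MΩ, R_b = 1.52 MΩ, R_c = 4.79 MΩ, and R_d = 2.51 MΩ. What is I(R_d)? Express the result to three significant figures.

ΣG = 1/8.54 + 1/1.52 + 1/4.79 + 1/2.51 = 1.382.
R_d takes the fraction G_k/ΣG = 0.3984/1.382 = 0.2882, so I = 18.9 × 0.2882 = 5.448 µA.

I ≈ 5.45 µA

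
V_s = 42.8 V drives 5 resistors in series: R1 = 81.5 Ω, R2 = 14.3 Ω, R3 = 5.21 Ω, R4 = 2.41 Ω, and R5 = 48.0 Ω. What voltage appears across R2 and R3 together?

Total series resistance ΣR = 81.5 + 14.3 + 5.21 + 2.41 + 48.0 = 151.4 Ω.
R_{R2..R3} = 14.3 + 5.21 = 19.51 Ω.
V = V_s · R/ΣR = 42.8 × 0.1288 = 5.515 V.

V ≈ 5.51 V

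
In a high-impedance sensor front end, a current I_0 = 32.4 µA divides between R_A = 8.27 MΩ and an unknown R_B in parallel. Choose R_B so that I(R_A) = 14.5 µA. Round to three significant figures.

In a two-way split, I_A/I_0 = R_B/(R_A + R_B).
14.5/32.4 = R_B/(R_A + R_B) → R_B = R_A · (0.4475)/(1 − 0.4475) = 8.27 × 0.8101 = 6.699 MΩ.

R_B ≈ 6.70 MΩ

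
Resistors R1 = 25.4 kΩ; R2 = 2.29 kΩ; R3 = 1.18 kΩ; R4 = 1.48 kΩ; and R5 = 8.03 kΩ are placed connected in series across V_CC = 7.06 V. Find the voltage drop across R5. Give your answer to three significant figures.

V ≈ 1.48 V

Series total: ΣR = 25.4 + 2.29 + 1.18 + 1.48 + 8.03 = 38.38 kΩ.
Voltage divider: V = V_CC · (8.030 / 38.38) = 7.06 × 0.2092 = 1.477 V.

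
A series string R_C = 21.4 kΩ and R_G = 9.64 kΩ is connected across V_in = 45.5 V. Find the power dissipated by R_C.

P ≈ 46.0 mW

ΣR = 31.04 kΩ → I = 45.5/31.04 = 1.466 mA.
P = I²R = 2.149 × 21.4 = 45.98 mW.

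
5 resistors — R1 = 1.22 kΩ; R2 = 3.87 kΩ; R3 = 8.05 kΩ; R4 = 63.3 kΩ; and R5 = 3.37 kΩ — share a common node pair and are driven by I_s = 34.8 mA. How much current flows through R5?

I ≈ 6.82 mA

Total conductance ΣG = 1/1.22 + 1/3.87 + 1/8.05 + 1/63.3 + 1/3.37 = 1.515 (units of 1/kΩ).
By the current-divider rule, I = I_s · G_k/ΣG = 34.8 × 0.1959 = 6.817 mA.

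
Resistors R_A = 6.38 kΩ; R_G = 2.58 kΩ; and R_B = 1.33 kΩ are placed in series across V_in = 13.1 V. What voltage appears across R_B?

Series total: ΣR = 6.38 + 2.58 + 1.33 = 10.29 kΩ.
By the voltage-divider rule, V = 13.1 × 1.330/10.29 = 1.693 V.

V ≈ 1.69 V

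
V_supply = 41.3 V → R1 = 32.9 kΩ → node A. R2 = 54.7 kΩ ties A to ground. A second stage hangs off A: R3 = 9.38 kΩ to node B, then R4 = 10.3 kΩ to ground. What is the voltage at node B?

Node A sees R2 in parallel with the series input of stage 2, R3 + R4 = 19.68 kΩ.
Effective lower resistance at A: R2 ‖ 19.68 = 14.47 kΩ.
V_A = 41.3 × 14.47/(32.9 + 14.47) = 12.62 V.
Then the unloaded second divider: V_B = V_A × R4/(R3+R4) = 12.62 × 0.5234 = 6.604 V.

V_B ≈ 6.60 V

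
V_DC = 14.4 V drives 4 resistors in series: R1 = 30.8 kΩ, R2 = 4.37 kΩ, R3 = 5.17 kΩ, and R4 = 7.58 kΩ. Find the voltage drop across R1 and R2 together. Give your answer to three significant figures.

Total series resistance ΣR = 30.8 + 4.37 + 5.17 + 7.58 = 47.92 kΩ.
R_{R1..R2} = 30.8 + 4.37 = 35.17 kΩ.
V = V_DC · R/ΣR = 14.4 × 0.7339 = 10.57 V.

V ≈ 10.6 V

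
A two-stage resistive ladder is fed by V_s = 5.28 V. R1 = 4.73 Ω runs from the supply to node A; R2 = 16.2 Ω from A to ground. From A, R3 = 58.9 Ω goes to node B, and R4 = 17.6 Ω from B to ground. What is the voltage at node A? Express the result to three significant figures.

V_A ≈ 3.90 V

Looking into the second stage from A: R3 + R4 = 76.50 Ω appears in parallel with R2.
Effective lower resistance at A: R2 ‖ 76.50 = 13.37 Ω.
First divider: V_A = V_s · 13.37/(4.73 + 13.37) = 3.900 V.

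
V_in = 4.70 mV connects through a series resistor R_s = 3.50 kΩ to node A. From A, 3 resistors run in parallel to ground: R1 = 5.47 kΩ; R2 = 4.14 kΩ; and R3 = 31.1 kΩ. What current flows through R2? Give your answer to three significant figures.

Parallel bank: R_p = 1/(1/5.47 + 1/4.14 + 1/31.1) = 2.191 kΩ.
Node voltage V_A = V_in · R_p/(R_s + R_p) = 4.70 × 0.3849 = 1.809 mV.
Branch current I = V_A/R2 = 1.809/4.14 = 0.4370 µA.
(Equivalently: I_total = 0.8259 µA, then current-divider fraction G_k/ΣG = 0.5291.)

I ≈ 0.437 µA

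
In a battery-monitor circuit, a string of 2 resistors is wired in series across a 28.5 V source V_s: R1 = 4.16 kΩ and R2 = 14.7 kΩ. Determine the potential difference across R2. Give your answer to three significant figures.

V ≈ 22.2 V

ΣR = 4.16 + 14.7 = 18.86 kΩ.
Voltage divider: V = V_s · (14.70 / 18.86) = 28.5 × 0.7794 = 22.21 V.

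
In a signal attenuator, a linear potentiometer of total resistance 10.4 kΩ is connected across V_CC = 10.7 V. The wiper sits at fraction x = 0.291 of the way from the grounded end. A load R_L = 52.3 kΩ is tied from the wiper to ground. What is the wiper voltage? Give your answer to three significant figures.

Lower segment x·R_p = 3.026 kΩ; upper segment (1−x)·R_p = 7.374 kΩ.
R_L loads the lower segment: effective lower R = 2.861 kΩ.
Then V_out = V_CC · 2.861/(7.374 + 2.861) = 2.991 V.
(Unloaded: V_out = x·V_CC = 3.11 V.)

V_out ≈ 2.99 V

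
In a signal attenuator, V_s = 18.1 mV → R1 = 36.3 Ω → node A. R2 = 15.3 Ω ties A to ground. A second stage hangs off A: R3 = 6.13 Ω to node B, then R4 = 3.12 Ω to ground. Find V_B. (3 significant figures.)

Looking into the second stage from A: R3 + R4 = 9.250 Ω appears in parallel with R2.
R2 ‖ (R3+R4) = 5.765 Ω.
V_A = 18.1 × 5.765/(36.3 + 5.765) = 2.481 mV.
Stage 2 is unloaded, so V_B = V_A · R4/(R3+R4) = 2.481 × 3.12/9.250 = 0.8367 mV.

V_B ≈ 0.837 mV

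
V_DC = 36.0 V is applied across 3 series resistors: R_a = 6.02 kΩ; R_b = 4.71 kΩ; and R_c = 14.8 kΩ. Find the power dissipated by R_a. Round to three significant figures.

ΣR = 25.53 kΩ → I = 36.0/25.53 = 1.410 mA.
V(R_a) = I·R = 8.489 V; P = V·I = 8.489 × 1.410 = 11.97 mW.

P ≈ 12.0 mW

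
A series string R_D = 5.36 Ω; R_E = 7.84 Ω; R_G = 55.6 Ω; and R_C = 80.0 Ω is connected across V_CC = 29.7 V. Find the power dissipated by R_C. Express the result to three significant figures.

P ≈ 3.19 W

Series current I = V_CC/ΣR = 29.7/148.8 = 0.1996 A.
P = I²R = 0.03984 × 80.0 = 3.187 W.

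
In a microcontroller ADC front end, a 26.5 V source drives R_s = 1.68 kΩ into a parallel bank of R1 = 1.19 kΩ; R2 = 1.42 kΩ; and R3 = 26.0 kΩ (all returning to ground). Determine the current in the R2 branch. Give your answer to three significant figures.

Equivalent of the parallel group: R_p = 0.6317 kΩ.
Node voltage V_A = V_CC · R_p/(R_s + R_p) = 26.5 × 0.2733 = 7.241 V.
Branch current I = V_A/R2 = 7.241/1.42 = 5.100 mA.

I ≈ 5.10 mA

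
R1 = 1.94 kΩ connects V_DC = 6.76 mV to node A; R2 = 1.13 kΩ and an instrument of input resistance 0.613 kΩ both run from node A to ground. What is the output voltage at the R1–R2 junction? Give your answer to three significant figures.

V_out ≈ 1.15 mV

The load sits in parallel with R2, giving an effective lower resistance R2' = R2·R_L/(R2+R_L) = 0.3974 kΩ.
Now apply the divider: V_out = 6.76 × 0.1700 = 1.149 mV.
(Unloaded it would be 2.49 mV; the load pulls it down.)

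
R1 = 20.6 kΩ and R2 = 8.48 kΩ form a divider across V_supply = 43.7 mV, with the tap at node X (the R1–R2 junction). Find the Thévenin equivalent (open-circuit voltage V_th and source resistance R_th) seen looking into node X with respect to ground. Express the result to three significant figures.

V_th ≈ 12.7 mV, R_th ≈ 6.01 kΩ

With X open, the divider is unloaded: V_th = 43.7 × 8.48/29.08 = 12.74 mV.
Looking into X with the source shorted: R_th = R1·R2/(R1+R2) = 20.60 × 8.48/29.08 = 6.007 kΩ.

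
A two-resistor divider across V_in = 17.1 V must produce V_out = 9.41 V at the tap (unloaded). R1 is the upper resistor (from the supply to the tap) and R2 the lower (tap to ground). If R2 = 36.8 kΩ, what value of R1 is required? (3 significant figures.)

R1 ≈ 30.1 kΩ

Required fraction k = V_out/V_in = 0.5503.
So R1 = R2 · (V_in/V_out − 1) = 36.8 × (17.1/9.41 − 1) = 36.8 × 0.8172 = 30.07 kΩ.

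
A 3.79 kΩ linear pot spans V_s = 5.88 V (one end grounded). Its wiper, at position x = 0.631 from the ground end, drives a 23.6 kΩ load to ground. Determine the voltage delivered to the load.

The pot divides into 1.399 kΩ above the wiper and 2.391 kΩ below.
Lower segment in parallel with the load: 2.391 ‖ 23.6 = 2.171 kΩ.
Loaded-divider output: V_out = 5.88 × 0.6083 = 3.577 V.

V_out ≈ 3.58 V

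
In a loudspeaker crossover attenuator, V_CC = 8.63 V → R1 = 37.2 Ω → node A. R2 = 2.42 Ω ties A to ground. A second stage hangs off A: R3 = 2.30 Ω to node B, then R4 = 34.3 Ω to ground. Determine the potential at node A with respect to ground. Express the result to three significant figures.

V_A ≈ 0.496 V

The second stage (R3 + R4 = 36.60 Ω) loads node A in parallel with R2.
Effective lower resistance at A: R2 ‖ 36.60 = 2.270 Ω.
First divider: V_A = V_CC · 2.270/(37.2 + 2.270) = 0.4963 V.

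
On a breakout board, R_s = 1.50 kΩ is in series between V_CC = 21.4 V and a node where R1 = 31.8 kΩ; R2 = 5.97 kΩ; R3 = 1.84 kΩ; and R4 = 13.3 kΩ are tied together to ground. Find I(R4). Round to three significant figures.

Parallel bank: R_p = 1/(1/31.8 + 1/5.97 + 1/1.84 + 1/13.3) = 1.223 kΩ.
V_A by voltage divider: V_A = 21.4 × 1.223/(1.50 + 1.223) = 9.612 V.
I(R4) = V_A / R4 = 9.612/13.3 = 0.7227 mA.

I ≈ 0.723 mA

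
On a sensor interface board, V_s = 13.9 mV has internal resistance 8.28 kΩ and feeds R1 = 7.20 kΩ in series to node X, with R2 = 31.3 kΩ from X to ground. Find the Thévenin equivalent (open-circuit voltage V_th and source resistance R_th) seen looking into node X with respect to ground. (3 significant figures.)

R1' = 8.28 + 7.20 = 15.48 kΩ (source resistance + R1).
With X open, the divider is unloaded: V_th = 13.9 × 31.3/46.78 = 9.300 mV.
Zeroing V_s shorts the top of R1' to ground, so R_th = R1' ‖ R2 = 10.36 kΩ.

V_th ≈ 9.30 mV, R_th ≈ 10.4 kΩ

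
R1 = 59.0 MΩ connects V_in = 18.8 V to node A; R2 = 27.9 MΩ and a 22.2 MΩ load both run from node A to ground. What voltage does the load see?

V_out ≈ 3.26 V

R2 ‖ R_L = (27.9 × 22.2)/(27.9 + 22.2) = 12.36 MΩ.
Now apply the divider: V_out = 18.8 × 0.1732 = 3.257 V.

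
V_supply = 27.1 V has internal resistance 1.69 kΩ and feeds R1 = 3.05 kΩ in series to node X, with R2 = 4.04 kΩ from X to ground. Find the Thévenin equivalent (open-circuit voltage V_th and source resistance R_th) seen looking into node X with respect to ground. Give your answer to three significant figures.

V_th ≈ 12.5 V, R_th ≈ 2.18 kΩ

R1' = 1.69 + 3.05 = 4.740 kΩ (source resistance + R1).
V_th is the unloaded tap voltage: V_supply · R2/(R1'+R2) = 27.1 × 0.4601 = 12.47 V.
Looking into X with the source shorted: R_th = R1'·R2/(R1'+R2) = 4.740 × 4.04/8.780 = 2.181 kΩ.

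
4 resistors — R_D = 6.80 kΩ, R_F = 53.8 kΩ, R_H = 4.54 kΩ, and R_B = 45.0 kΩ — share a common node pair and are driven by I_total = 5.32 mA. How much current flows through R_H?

Total conductance ΣG = 1/6.80 + 1/53.8 + 1/4.54 + 1/45.0 = 0.4081 (units of 1/kΩ).
R_H takes the fraction G_k/ΣG = 0.2203/0.4081 = 0.5397, so I = 5.32 × 0.5397 = 2.871 mA.

I ≈ 2.87 mA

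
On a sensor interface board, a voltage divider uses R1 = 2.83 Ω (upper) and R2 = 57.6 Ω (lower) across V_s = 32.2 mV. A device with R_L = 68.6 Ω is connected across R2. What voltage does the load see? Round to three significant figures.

R2 ‖ R_L = (57.6 × 68.6)/(57.6 + 68.6) = 31.31 Ω.
Now apply the divider: V_out = 32.2 × 0.9171 = 29.53 mV.

V_out ≈ 29.5 mV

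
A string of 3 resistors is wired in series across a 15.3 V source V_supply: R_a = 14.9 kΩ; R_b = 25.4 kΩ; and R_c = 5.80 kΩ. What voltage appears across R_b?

V ≈ 8.43 V

Series total: ΣR = 14.9 + 25.4 + 5.80 = 46.10 kΩ.
Voltage divider: V = V_supply · (25.40 / 46.10) = 15.3 × 0.5510 = 8.430 V.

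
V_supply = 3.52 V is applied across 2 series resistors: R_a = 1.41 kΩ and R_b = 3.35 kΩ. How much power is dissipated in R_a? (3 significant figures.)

The common current is I = 3.52/4.760 = 0.7395 mA.
V(R_a) = I·R = 1.043 V; P = V·I = 1.043 × 0.7395 = 0.7711 mW.

P ≈ 0.771 mW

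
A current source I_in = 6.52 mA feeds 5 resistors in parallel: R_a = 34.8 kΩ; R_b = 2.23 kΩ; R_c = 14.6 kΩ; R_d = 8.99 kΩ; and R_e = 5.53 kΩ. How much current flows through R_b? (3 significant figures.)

I ≈ 3.49 mA

Total conductance ΣG = 1/34.8 + 1/2.23 + 1/14.6 + 1/8.99 + 1/5.53 = 0.8377 (units of 1/kΩ).
Current divider: I(R_b) = I_in · G_k/ΣG = 6.52 × (0.4484/0.8377) = 6.52 × 0.5353 = 3.490 mA.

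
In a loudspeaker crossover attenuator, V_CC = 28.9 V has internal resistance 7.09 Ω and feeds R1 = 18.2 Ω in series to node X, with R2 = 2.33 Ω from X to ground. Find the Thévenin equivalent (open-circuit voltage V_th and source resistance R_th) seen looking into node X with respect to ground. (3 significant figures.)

R1' = 7.09 + 18.2 = 25.29 Ω (source resistance + R1).
V_th is the unloaded tap voltage: V_CC · R2/(R1'+R2) = 28.9 × 0.08436 = 2.438 V.
With V_CC suppressed (replaced by a short), R_th = R1' ‖ R2 = (25.29 × 2.33)/(25.29 + 2.33) = 2.133 Ω.

V_th ≈ 2.44 V, R_th ≈ 2.13 Ω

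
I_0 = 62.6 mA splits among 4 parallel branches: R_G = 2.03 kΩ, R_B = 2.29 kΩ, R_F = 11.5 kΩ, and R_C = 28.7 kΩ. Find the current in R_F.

I ≈ 5.18 mA

Conductances: ΣG = 1/2.03 + 1/2.29 + 1/11.5 + 1/28.7 = 1.051 (1/kΩ).
R_F takes the fraction G_k/ΣG = 0.08696/1.051 = 0.08273, so I = 62.6 × 0.08273 = 5.179 mA.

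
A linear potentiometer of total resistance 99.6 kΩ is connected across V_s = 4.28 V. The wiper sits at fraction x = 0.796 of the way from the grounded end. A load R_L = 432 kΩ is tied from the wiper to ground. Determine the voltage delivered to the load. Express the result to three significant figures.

Split the track: R_lower = x·R_p = 79.28 kΩ, R_upper = (1−x)·R_p = 20.32 kΩ.
Lower segment in parallel with the load: 79.28 ‖ 432 = 66.99 kΩ.
V_out = 4.28 × 66.99/(20.32 + 66.99) = 3.284 V.

V_out ≈ 3.28 V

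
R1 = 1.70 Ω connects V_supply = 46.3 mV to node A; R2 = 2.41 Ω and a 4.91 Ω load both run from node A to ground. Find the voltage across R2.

The load sits in parallel with R2, giving an effective lower resistance R2' = R2·R_L/(R2+R_L) = 1.617 Ω.
Voltage divider with the loaded lower leg: V_out = 46.3 × 1.617/(1.70 + 1.617) = 46.3 × 0.4874 = 22.57 mV.
(Unloaded it would be 27.1 mV; the load pulls it down.)

V_out ≈ 22.6 mV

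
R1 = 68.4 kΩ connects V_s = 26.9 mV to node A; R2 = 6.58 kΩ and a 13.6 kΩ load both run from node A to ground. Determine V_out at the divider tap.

V_out ≈ 1.64 mV

The load sits in parallel with R2, giving an effective lower resistance R2' = R2·R_L/(R2+R_L) = 4.434 kΩ.
Now apply the divider: V_out = 26.9 × 0.06088 = 1.638 mV.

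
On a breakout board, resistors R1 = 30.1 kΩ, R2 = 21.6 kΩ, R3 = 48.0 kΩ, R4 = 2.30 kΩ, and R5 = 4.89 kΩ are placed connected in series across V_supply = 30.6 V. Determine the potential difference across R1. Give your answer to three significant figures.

V ≈ 8.62 V

ΣR = 30.1 + 21.6 + 48.0 + 2.30 + 4.89 = 106.9 kΩ.
Voltage divider: V = V_supply · (30.10 / 106.9) = 30.6 × 0.2816 = 8.617 V.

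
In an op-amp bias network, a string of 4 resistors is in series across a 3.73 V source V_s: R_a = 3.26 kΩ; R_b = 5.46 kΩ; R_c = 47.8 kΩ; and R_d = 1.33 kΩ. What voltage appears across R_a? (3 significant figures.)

ΣR = 3.26 + 5.46 + 47.8 + 1.33 = 57.85 kΩ.
By the voltage-divider rule, V = 3.73 × 3.260/57.85 = 0.2102 V.

V ≈ 0.210 V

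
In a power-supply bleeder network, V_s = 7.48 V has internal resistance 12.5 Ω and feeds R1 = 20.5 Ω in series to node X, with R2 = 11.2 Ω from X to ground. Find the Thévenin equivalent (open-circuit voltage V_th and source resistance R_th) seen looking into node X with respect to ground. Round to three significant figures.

V_th ≈ 1.90 V, R_th ≈ 8.36 Ω

R1' = 12.5 + 20.5 = 33.00 Ω (source resistance + R1).
Open-circuit (no load on X): V_th = V_s · R2/(R1' + R2) = 7.48 × 11.2/(33.00 + 11.2) = 1.895 V.
Zeroing V_s shorts the top of R1' to ground, so R_th = R1' ‖ R2 = 8.362 Ω.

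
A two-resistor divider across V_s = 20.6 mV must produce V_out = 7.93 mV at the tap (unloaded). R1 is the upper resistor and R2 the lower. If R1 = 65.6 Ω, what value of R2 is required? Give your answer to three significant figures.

Required fraction k = V_out/V_s = 0.3850.
So R2 = R1 · V_out/(V_s − V_out) = 65.6 × 7.93/(20.6 − 7.93) = 65.6 × 0.6259 = 41.06 Ω.

R2 ≈ 41.1 Ω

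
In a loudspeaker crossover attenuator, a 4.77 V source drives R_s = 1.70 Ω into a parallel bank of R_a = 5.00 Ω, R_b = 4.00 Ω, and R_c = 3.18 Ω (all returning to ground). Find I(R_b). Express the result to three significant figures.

Equivalent of the parallel group: R_p = 1.308 Ω.
V_A by voltage divider: V_A = 4.77 × 1.308/(1.70 + 1.308) = 2.074 V.
Branch current I = V_A/R_b = 2.074/4.00 = 0.5186 A.

I ≈ 0.519 A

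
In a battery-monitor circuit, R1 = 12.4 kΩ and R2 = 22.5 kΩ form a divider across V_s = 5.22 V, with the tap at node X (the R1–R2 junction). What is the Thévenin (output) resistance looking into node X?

R_th ≈ 7.99 kΩ

Zeroing V_s shorts the top of R1 to ground, so R_th = R1 ‖ R2 = 7.994 kΩ.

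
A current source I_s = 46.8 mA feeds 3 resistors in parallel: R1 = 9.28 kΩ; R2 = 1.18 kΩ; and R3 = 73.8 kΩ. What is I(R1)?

I ≈ 5.21 mA

Total conductance ΣG = 1/9.28 + 1/1.18 + 1/73.8 = 0.9688 (units of 1/kΩ).
R1 takes the fraction G_k/ΣG = 0.1078/0.9688 = 0.1112, so I = 46.8 × 0.1112 = 5.206 mA.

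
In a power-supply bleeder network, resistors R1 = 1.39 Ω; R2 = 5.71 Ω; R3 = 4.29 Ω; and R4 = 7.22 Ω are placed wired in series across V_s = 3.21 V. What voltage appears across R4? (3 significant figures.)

V ≈ 1.25 V

Series total: ΣR = 1.39 + 5.71 + 4.29 + 7.22 = 18.61 Ω.
By the voltage-divider rule, V = 3.21 × 7.220/18.61 = 1.245 V.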